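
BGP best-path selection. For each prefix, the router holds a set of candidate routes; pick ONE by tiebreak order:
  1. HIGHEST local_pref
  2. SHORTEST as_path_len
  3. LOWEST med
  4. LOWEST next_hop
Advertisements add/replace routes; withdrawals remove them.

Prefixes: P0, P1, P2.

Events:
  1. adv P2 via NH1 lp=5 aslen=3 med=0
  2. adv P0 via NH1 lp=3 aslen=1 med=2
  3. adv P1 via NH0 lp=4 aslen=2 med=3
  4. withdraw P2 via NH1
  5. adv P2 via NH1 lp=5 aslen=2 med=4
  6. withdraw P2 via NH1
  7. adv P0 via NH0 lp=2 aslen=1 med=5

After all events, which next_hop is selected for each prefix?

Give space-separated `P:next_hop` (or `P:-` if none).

Answer: P0:NH1 P1:NH0 P2:-

Derivation:
Op 1: best P0=- P1=- P2=NH1
Op 2: best P0=NH1 P1=- P2=NH1
Op 3: best P0=NH1 P1=NH0 P2=NH1
Op 4: best P0=NH1 P1=NH0 P2=-
Op 5: best P0=NH1 P1=NH0 P2=NH1
Op 6: best P0=NH1 P1=NH0 P2=-
Op 7: best P0=NH1 P1=NH0 P2=-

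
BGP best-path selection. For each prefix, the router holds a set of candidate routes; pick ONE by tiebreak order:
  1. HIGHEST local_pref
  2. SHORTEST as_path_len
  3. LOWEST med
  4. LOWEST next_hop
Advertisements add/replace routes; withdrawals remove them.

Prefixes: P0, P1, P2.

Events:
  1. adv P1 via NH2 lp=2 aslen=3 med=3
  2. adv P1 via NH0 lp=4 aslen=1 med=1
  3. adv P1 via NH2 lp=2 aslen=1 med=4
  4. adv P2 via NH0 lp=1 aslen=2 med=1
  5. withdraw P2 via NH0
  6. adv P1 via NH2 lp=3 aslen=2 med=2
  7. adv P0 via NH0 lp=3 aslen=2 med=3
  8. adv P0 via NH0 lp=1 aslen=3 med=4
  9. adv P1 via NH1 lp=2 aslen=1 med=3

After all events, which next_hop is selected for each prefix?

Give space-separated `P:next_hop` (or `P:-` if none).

Op 1: best P0=- P1=NH2 P2=-
Op 2: best P0=- P1=NH0 P2=-
Op 3: best P0=- P1=NH0 P2=-
Op 4: best P0=- P1=NH0 P2=NH0
Op 5: best P0=- P1=NH0 P2=-
Op 6: best P0=- P1=NH0 P2=-
Op 7: best P0=NH0 P1=NH0 P2=-
Op 8: best P0=NH0 P1=NH0 P2=-
Op 9: best P0=NH0 P1=NH0 P2=-

Answer: P0:NH0 P1:NH0 P2:-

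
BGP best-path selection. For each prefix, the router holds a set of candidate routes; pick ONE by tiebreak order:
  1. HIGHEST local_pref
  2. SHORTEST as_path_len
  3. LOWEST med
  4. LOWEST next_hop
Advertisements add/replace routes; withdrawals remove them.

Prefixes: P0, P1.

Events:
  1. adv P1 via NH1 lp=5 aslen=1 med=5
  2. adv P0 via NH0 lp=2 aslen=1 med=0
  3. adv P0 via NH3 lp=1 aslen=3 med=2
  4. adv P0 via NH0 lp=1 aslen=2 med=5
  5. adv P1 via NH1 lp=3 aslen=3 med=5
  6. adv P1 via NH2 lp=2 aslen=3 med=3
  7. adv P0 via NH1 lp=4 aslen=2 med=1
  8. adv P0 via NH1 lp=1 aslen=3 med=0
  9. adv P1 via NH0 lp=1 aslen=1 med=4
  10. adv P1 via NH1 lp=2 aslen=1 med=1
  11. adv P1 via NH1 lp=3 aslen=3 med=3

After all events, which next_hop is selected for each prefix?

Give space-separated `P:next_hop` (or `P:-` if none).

Op 1: best P0=- P1=NH1
Op 2: best P0=NH0 P1=NH1
Op 3: best P0=NH0 P1=NH1
Op 4: best P0=NH0 P1=NH1
Op 5: best P0=NH0 P1=NH1
Op 6: best P0=NH0 P1=NH1
Op 7: best P0=NH1 P1=NH1
Op 8: best P0=NH0 P1=NH1
Op 9: best P0=NH0 P1=NH1
Op 10: best P0=NH0 P1=NH1
Op 11: best P0=NH0 P1=NH1

Answer: P0:NH0 P1:NH1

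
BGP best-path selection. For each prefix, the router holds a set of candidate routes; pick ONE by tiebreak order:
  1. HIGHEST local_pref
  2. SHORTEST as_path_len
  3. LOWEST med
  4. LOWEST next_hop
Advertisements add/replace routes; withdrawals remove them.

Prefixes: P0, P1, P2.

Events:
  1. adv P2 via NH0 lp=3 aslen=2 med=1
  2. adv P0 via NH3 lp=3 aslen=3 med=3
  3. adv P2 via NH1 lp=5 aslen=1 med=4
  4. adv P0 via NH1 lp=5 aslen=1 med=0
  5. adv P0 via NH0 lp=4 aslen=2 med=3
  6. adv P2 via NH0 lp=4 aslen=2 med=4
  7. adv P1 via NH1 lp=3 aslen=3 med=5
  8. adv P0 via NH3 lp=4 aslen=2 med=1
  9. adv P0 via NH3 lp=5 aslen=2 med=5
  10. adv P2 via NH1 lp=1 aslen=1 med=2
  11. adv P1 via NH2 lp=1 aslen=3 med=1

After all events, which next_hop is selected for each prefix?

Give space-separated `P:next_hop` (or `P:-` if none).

Answer: P0:NH1 P1:NH1 P2:NH0

Derivation:
Op 1: best P0=- P1=- P2=NH0
Op 2: best P0=NH3 P1=- P2=NH0
Op 3: best P0=NH3 P1=- P2=NH1
Op 4: best P0=NH1 P1=- P2=NH1
Op 5: best P0=NH1 P1=- P2=NH1
Op 6: best P0=NH1 P1=- P2=NH1
Op 7: best P0=NH1 P1=NH1 P2=NH1
Op 8: best P0=NH1 P1=NH1 P2=NH1
Op 9: best P0=NH1 P1=NH1 P2=NH1
Op 10: best P0=NH1 P1=NH1 P2=NH0
Op 11: best P0=NH1 P1=NH1 P2=NH0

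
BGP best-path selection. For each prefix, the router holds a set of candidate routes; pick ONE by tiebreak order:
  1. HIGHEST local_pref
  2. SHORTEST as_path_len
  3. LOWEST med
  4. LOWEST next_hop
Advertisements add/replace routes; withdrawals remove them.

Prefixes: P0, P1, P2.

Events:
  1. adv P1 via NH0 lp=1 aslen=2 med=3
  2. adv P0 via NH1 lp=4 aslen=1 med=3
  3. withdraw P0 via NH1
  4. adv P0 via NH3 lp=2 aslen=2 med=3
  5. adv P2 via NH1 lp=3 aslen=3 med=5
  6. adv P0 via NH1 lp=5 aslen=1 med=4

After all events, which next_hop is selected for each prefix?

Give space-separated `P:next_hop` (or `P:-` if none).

Op 1: best P0=- P1=NH0 P2=-
Op 2: best P0=NH1 P1=NH0 P2=-
Op 3: best P0=- P1=NH0 P2=-
Op 4: best P0=NH3 P1=NH0 P2=-
Op 5: best P0=NH3 P1=NH0 P2=NH1
Op 6: best P0=NH1 P1=NH0 P2=NH1

Answer: P0:NH1 P1:NH0 P2:NH1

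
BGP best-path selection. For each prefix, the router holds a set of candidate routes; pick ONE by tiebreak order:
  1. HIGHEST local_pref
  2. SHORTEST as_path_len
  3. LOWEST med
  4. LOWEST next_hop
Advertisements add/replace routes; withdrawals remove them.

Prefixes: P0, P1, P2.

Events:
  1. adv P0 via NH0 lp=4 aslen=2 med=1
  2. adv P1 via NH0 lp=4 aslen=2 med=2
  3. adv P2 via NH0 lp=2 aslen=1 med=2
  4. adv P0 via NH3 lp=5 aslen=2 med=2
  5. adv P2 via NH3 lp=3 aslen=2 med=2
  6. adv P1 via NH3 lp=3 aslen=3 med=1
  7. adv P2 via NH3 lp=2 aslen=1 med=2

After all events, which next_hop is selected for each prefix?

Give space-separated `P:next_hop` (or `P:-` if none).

Op 1: best P0=NH0 P1=- P2=-
Op 2: best P0=NH0 P1=NH0 P2=-
Op 3: best P0=NH0 P1=NH0 P2=NH0
Op 4: best P0=NH3 P1=NH0 P2=NH0
Op 5: best P0=NH3 P1=NH0 P2=NH3
Op 6: best P0=NH3 P1=NH0 P2=NH3
Op 7: best P0=NH3 P1=NH0 P2=NH0

Answer: P0:NH3 P1:NH0 P2:NH0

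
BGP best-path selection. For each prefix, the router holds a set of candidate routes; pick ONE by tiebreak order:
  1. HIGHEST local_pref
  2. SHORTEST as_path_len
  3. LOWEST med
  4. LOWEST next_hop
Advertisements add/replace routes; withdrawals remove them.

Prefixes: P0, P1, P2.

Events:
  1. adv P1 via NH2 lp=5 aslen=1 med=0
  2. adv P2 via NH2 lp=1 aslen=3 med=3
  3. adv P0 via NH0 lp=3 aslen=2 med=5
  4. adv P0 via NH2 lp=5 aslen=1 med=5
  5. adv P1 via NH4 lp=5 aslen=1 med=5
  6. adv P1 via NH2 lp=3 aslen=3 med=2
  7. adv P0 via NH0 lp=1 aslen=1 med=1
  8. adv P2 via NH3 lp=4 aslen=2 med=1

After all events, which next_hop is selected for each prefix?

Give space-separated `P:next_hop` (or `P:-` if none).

Op 1: best P0=- P1=NH2 P2=-
Op 2: best P0=- P1=NH2 P2=NH2
Op 3: best P0=NH0 P1=NH2 P2=NH2
Op 4: best P0=NH2 P1=NH2 P2=NH2
Op 5: best P0=NH2 P1=NH2 P2=NH2
Op 6: best P0=NH2 P1=NH4 P2=NH2
Op 7: best P0=NH2 P1=NH4 P2=NH2
Op 8: best P0=NH2 P1=NH4 P2=NH3

Answer: P0:NH2 P1:NH4 P2:NH3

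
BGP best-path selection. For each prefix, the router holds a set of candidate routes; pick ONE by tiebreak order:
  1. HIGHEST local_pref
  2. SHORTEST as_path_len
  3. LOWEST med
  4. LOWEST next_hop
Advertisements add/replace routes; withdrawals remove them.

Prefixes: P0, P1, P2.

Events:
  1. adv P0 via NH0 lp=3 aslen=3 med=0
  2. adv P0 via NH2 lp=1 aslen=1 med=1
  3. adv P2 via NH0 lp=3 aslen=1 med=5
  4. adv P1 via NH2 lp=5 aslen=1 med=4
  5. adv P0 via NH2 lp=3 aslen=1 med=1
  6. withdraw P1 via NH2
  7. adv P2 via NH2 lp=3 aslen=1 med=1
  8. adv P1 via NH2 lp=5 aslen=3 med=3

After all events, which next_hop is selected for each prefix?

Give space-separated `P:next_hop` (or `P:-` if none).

Op 1: best P0=NH0 P1=- P2=-
Op 2: best P0=NH0 P1=- P2=-
Op 3: best P0=NH0 P1=- P2=NH0
Op 4: best P0=NH0 P1=NH2 P2=NH0
Op 5: best P0=NH2 P1=NH2 P2=NH0
Op 6: best P0=NH2 P1=- P2=NH0
Op 7: best P0=NH2 P1=- P2=NH2
Op 8: best P0=NH2 P1=NH2 P2=NH2

Answer: P0:NH2 P1:NH2 P2:NH2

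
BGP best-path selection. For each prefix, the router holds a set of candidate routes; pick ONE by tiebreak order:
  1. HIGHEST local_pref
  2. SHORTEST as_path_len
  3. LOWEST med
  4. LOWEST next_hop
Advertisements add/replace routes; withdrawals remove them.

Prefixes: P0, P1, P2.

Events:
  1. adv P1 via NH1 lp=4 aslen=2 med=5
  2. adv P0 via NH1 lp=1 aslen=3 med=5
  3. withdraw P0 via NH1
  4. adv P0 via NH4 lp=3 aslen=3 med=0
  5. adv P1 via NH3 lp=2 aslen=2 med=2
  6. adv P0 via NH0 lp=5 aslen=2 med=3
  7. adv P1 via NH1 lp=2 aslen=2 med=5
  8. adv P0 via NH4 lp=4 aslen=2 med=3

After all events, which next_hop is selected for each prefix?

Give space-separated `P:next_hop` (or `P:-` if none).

Answer: P0:NH0 P1:NH3 P2:-

Derivation:
Op 1: best P0=- P1=NH1 P2=-
Op 2: best P0=NH1 P1=NH1 P2=-
Op 3: best P0=- P1=NH1 P2=-
Op 4: best P0=NH4 P1=NH1 P2=-
Op 5: best P0=NH4 P1=NH1 P2=-
Op 6: best P0=NH0 P1=NH1 P2=-
Op 7: best P0=NH0 P1=NH3 P2=-
Op 8: best P0=NH0 P1=NH3 P2=-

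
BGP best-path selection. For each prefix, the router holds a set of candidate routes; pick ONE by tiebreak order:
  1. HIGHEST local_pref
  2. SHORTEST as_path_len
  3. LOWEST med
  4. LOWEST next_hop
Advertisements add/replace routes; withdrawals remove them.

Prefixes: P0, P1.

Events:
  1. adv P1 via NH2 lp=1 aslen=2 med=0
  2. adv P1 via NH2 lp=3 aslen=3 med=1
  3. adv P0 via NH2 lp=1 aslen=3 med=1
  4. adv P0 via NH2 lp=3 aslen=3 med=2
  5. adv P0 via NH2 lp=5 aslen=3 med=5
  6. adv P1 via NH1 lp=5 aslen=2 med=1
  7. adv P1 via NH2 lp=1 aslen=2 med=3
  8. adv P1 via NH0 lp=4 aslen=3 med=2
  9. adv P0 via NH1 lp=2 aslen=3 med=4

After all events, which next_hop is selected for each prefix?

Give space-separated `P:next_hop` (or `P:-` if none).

Op 1: best P0=- P1=NH2
Op 2: best P0=- P1=NH2
Op 3: best P0=NH2 P1=NH2
Op 4: best P0=NH2 P1=NH2
Op 5: best P0=NH2 P1=NH2
Op 6: best P0=NH2 P1=NH1
Op 7: best P0=NH2 P1=NH1
Op 8: best P0=NH2 P1=NH1
Op 9: best P0=NH2 P1=NH1

Answer: P0:NH2 P1:NH1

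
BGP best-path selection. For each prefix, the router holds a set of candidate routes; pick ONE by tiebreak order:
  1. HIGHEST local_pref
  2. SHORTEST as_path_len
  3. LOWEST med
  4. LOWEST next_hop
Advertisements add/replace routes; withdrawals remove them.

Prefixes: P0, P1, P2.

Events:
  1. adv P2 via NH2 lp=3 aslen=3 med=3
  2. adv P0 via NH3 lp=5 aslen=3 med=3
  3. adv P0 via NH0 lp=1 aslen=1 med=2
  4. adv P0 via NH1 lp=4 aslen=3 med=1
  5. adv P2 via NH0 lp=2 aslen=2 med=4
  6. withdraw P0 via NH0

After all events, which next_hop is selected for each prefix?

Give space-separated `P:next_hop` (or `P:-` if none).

Answer: P0:NH3 P1:- P2:NH2

Derivation:
Op 1: best P0=- P1=- P2=NH2
Op 2: best P0=NH3 P1=- P2=NH2
Op 3: best P0=NH3 P1=- P2=NH2
Op 4: best P0=NH3 P1=- P2=NH2
Op 5: best P0=NH3 P1=- P2=NH2
Op 6: best P0=NH3 P1=- P2=NH2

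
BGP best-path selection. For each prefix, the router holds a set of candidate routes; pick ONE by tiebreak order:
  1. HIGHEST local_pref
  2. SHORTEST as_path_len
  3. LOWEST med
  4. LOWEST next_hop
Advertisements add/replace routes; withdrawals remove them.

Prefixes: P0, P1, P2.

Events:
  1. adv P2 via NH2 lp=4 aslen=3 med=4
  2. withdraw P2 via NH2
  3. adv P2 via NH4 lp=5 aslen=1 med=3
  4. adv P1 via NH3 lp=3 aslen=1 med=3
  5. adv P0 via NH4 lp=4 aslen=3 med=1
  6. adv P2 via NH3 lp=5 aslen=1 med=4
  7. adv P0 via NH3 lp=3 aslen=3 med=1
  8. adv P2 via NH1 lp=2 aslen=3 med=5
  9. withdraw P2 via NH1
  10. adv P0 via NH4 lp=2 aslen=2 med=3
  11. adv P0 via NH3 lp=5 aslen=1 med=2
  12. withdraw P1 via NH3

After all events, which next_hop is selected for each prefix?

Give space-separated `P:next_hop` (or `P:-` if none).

Answer: P0:NH3 P1:- P2:NH4

Derivation:
Op 1: best P0=- P1=- P2=NH2
Op 2: best P0=- P1=- P2=-
Op 3: best P0=- P1=- P2=NH4
Op 4: best P0=- P1=NH3 P2=NH4
Op 5: best P0=NH4 P1=NH3 P2=NH4
Op 6: best P0=NH4 P1=NH3 P2=NH4
Op 7: best P0=NH4 P1=NH3 P2=NH4
Op 8: best P0=NH4 P1=NH3 P2=NH4
Op 9: best P0=NH4 P1=NH3 P2=NH4
Op 10: best P0=NH3 P1=NH3 P2=NH4
Op 11: best P0=NH3 P1=NH3 P2=NH4
Op 12: best P0=NH3 P1=- P2=NH4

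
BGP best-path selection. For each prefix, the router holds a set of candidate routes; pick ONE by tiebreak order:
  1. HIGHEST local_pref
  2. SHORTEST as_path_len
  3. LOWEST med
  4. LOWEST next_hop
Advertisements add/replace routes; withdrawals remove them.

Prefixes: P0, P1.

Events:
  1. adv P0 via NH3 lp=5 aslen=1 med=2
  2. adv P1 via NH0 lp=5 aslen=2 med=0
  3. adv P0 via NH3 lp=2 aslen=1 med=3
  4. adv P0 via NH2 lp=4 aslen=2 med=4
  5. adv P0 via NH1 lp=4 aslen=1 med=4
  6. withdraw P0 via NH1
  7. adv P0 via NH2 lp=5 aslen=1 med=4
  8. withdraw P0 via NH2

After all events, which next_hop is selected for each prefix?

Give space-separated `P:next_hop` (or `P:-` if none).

Answer: P0:NH3 P1:NH0

Derivation:
Op 1: best P0=NH3 P1=-
Op 2: best P0=NH3 P1=NH0
Op 3: best P0=NH3 P1=NH0
Op 4: best P0=NH2 P1=NH0
Op 5: best P0=NH1 P1=NH0
Op 6: best P0=NH2 P1=NH0
Op 7: best P0=NH2 P1=NH0
Op 8: best P0=NH3 P1=NH0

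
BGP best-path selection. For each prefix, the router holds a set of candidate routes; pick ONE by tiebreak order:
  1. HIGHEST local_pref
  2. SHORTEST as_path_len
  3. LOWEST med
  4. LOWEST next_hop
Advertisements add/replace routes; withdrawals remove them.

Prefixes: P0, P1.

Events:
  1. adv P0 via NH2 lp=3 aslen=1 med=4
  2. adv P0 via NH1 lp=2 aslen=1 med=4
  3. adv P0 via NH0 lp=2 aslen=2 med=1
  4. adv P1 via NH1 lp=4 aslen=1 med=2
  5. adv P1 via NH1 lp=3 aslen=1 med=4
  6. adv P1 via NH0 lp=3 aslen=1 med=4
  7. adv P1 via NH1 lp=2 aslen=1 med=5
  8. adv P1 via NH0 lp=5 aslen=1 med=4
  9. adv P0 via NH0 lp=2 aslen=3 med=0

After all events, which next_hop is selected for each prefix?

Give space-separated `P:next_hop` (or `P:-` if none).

Answer: P0:NH2 P1:NH0

Derivation:
Op 1: best P0=NH2 P1=-
Op 2: best P0=NH2 P1=-
Op 3: best P0=NH2 P1=-
Op 4: best P0=NH2 P1=NH1
Op 5: best P0=NH2 P1=NH1
Op 6: best P0=NH2 P1=NH0
Op 7: best P0=NH2 P1=NH0
Op 8: best P0=NH2 P1=NH0
Op 9: best P0=NH2 P1=NH0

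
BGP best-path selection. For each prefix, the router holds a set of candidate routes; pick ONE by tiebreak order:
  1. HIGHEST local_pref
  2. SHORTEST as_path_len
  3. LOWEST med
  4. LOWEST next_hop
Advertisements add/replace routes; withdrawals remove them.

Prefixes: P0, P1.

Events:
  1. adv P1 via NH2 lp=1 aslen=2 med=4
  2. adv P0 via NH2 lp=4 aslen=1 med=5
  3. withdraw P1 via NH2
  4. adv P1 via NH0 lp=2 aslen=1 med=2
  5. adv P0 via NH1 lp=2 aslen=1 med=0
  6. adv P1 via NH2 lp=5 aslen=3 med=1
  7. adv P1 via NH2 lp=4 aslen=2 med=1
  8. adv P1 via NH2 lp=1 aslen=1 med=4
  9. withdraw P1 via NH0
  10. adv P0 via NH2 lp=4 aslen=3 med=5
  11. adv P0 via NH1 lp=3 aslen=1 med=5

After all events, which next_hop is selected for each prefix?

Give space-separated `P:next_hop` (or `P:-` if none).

Answer: P0:NH2 P1:NH2

Derivation:
Op 1: best P0=- P1=NH2
Op 2: best P0=NH2 P1=NH2
Op 3: best P0=NH2 P1=-
Op 4: best P0=NH2 P1=NH0
Op 5: best P0=NH2 P1=NH0
Op 6: best P0=NH2 P1=NH2
Op 7: best P0=NH2 P1=NH2
Op 8: best P0=NH2 P1=NH0
Op 9: best P0=NH2 P1=NH2
Op 10: best P0=NH2 P1=NH2
Op 11: best P0=NH2 P1=NH2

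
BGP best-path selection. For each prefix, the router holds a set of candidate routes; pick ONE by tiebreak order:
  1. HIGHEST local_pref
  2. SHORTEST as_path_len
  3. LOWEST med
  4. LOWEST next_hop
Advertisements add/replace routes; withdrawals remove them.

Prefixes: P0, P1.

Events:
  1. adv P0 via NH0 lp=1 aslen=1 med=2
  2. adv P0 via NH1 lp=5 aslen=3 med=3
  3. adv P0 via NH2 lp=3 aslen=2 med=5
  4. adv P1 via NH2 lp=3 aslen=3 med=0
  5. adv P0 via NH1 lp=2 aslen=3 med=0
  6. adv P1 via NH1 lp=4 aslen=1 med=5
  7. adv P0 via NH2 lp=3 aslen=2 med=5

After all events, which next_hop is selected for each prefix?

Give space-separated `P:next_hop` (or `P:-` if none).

Answer: P0:NH2 P1:NH1

Derivation:
Op 1: best P0=NH0 P1=-
Op 2: best P0=NH1 P1=-
Op 3: best P0=NH1 P1=-
Op 4: best P0=NH1 P1=NH2
Op 5: best P0=NH2 P1=NH2
Op 6: best P0=NH2 P1=NH1
Op 7: best P0=NH2 P1=NH1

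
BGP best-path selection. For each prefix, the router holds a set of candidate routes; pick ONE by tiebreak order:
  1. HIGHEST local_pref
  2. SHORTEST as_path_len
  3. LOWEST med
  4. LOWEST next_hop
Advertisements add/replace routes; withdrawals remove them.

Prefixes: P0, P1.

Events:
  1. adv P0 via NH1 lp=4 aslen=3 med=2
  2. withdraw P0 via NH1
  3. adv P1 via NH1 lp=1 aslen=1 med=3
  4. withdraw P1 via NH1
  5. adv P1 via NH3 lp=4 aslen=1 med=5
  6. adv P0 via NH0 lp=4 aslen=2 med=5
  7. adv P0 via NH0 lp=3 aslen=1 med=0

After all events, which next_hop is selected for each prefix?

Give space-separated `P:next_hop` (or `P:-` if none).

Op 1: best P0=NH1 P1=-
Op 2: best P0=- P1=-
Op 3: best P0=- P1=NH1
Op 4: best P0=- P1=-
Op 5: best P0=- P1=NH3
Op 6: best P0=NH0 P1=NH3
Op 7: best P0=NH0 P1=NH3

Answer: P0:NH0 P1:NH3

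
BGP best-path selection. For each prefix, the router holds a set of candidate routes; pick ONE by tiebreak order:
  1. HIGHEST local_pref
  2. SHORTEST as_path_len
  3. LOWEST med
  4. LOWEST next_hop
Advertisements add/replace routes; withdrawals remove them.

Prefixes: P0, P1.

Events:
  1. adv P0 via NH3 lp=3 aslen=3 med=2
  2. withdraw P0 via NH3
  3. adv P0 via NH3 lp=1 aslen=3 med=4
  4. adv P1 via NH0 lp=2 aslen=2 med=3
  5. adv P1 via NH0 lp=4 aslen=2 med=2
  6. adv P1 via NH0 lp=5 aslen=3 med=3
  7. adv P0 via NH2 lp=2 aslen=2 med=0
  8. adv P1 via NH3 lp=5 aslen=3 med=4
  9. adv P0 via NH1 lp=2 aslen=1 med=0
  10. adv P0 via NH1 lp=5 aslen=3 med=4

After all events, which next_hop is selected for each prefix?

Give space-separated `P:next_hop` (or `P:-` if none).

Op 1: best P0=NH3 P1=-
Op 2: best P0=- P1=-
Op 3: best P0=NH3 P1=-
Op 4: best P0=NH3 P1=NH0
Op 5: best P0=NH3 P1=NH0
Op 6: best P0=NH3 P1=NH0
Op 7: best P0=NH2 P1=NH0
Op 8: best P0=NH2 P1=NH0
Op 9: best P0=NH1 P1=NH0
Op 10: best P0=NH1 P1=NH0

Answer: P0:NH1 P1:NH0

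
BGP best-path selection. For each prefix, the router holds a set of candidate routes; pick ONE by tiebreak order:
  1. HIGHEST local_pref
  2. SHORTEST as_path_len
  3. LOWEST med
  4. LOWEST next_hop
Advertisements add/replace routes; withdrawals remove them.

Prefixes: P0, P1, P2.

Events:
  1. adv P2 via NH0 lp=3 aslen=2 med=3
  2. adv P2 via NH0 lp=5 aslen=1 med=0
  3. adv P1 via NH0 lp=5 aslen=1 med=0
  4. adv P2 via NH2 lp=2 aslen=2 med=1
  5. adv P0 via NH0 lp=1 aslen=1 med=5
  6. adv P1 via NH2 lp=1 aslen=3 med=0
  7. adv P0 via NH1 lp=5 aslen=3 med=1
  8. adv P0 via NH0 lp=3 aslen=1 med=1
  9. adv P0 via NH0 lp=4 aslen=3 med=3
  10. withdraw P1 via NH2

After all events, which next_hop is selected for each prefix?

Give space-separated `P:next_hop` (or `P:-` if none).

Op 1: best P0=- P1=- P2=NH0
Op 2: best P0=- P1=- P2=NH0
Op 3: best P0=- P1=NH0 P2=NH0
Op 4: best P0=- P1=NH0 P2=NH0
Op 5: best P0=NH0 P1=NH0 P2=NH0
Op 6: best P0=NH0 P1=NH0 P2=NH0
Op 7: best P0=NH1 P1=NH0 P2=NH0
Op 8: best P0=NH1 P1=NH0 P2=NH0
Op 9: best P0=NH1 P1=NH0 P2=NH0
Op 10: best P0=NH1 P1=NH0 P2=NH0

Answer: P0:NH1 P1:NH0 P2:NH0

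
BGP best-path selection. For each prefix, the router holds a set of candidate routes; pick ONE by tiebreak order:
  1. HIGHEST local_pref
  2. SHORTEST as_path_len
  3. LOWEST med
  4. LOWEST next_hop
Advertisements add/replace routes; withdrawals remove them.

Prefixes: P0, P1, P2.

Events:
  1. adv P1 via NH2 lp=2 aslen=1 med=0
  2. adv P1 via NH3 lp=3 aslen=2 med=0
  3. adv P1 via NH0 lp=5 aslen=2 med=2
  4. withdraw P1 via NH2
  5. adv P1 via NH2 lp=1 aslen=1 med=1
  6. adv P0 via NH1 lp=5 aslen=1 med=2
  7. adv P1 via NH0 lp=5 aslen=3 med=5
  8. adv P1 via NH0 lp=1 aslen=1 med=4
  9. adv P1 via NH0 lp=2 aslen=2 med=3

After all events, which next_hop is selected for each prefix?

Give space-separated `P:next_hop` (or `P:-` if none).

Op 1: best P0=- P1=NH2 P2=-
Op 2: best P0=- P1=NH3 P2=-
Op 3: best P0=- P1=NH0 P2=-
Op 4: best P0=- P1=NH0 P2=-
Op 5: best P0=- P1=NH0 P2=-
Op 6: best P0=NH1 P1=NH0 P2=-
Op 7: best P0=NH1 P1=NH0 P2=-
Op 8: best P0=NH1 P1=NH3 P2=-
Op 9: best P0=NH1 P1=NH3 P2=-

Answer: P0:NH1 P1:NH3 P2:-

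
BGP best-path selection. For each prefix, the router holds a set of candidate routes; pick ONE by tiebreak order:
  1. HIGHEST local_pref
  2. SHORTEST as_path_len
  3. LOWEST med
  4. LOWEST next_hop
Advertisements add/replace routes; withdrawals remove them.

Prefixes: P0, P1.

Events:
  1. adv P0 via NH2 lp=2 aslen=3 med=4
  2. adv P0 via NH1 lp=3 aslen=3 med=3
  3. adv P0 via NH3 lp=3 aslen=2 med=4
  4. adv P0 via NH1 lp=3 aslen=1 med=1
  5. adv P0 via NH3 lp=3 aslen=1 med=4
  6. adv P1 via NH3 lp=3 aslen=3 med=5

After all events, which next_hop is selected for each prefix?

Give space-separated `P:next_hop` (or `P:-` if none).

Answer: P0:NH1 P1:NH3

Derivation:
Op 1: best P0=NH2 P1=-
Op 2: best P0=NH1 P1=-
Op 3: best P0=NH3 P1=-
Op 4: best P0=NH1 P1=-
Op 5: best P0=NH1 P1=-
Op 6: best P0=NH1 P1=NH3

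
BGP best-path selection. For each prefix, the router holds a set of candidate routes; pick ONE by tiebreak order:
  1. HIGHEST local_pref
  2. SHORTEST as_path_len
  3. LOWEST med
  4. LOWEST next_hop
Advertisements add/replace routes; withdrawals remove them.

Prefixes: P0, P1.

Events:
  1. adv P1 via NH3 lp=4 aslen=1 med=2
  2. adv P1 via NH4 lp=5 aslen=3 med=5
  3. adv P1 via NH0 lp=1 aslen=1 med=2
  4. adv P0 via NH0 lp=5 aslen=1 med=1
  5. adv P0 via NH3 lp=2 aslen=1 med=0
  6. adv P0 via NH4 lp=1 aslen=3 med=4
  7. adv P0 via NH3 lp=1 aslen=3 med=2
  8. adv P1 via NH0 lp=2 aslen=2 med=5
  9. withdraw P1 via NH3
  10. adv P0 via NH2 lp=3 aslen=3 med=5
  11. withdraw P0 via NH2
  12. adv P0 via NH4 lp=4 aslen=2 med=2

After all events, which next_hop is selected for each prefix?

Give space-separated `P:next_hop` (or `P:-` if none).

Answer: P0:NH0 P1:NH4

Derivation:
Op 1: best P0=- P1=NH3
Op 2: best P0=- P1=NH4
Op 3: best P0=- P1=NH4
Op 4: best P0=NH0 P1=NH4
Op 5: best P0=NH0 P1=NH4
Op 6: best P0=NH0 P1=NH4
Op 7: best P0=NH0 P1=NH4
Op 8: best P0=NH0 P1=NH4
Op 9: best P0=NH0 P1=NH4
Op 10: best P0=NH0 P1=NH4
Op 11: best P0=NH0 P1=NH4
Op 12: best P0=NH0 P1=NH4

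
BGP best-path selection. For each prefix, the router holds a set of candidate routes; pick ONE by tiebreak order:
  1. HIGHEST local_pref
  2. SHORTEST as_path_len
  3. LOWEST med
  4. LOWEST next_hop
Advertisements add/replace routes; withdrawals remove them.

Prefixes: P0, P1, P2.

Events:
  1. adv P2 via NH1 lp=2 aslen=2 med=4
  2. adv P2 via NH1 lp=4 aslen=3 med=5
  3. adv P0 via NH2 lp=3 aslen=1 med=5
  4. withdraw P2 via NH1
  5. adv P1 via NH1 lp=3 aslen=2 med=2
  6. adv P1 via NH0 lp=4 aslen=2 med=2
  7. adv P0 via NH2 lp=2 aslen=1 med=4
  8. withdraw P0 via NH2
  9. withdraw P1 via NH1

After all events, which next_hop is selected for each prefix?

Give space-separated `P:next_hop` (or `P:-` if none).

Op 1: best P0=- P1=- P2=NH1
Op 2: best P0=- P1=- P2=NH1
Op 3: best P0=NH2 P1=- P2=NH1
Op 4: best P0=NH2 P1=- P2=-
Op 5: best P0=NH2 P1=NH1 P2=-
Op 6: best P0=NH2 P1=NH0 P2=-
Op 7: best P0=NH2 P1=NH0 P2=-
Op 8: best P0=- P1=NH0 P2=-
Op 9: best P0=- P1=NH0 P2=-

Answer: P0:- P1:NH0 P2:-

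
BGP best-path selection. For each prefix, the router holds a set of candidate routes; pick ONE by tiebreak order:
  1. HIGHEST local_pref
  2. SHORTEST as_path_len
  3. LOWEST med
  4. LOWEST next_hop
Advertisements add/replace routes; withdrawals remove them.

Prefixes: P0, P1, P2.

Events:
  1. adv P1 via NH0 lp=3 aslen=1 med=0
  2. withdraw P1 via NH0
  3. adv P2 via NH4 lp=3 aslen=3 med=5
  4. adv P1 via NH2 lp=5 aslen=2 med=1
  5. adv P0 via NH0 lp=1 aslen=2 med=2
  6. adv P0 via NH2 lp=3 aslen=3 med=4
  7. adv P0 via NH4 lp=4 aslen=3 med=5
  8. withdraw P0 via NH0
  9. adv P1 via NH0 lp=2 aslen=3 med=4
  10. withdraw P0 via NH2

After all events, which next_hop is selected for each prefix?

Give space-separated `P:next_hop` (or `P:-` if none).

Answer: P0:NH4 P1:NH2 P2:NH4

Derivation:
Op 1: best P0=- P1=NH0 P2=-
Op 2: best P0=- P1=- P2=-
Op 3: best P0=- P1=- P2=NH4
Op 4: best P0=- P1=NH2 P2=NH4
Op 5: best P0=NH0 P1=NH2 P2=NH4
Op 6: best P0=NH2 P1=NH2 P2=NH4
Op 7: best P0=NH4 P1=NH2 P2=NH4
Op 8: best P0=NH4 P1=NH2 P2=NH4
Op 9: best P0=NH4 P1=NH2 P2=NH4
Op 10: best P0=NH4 P1=NH2 P2=NH4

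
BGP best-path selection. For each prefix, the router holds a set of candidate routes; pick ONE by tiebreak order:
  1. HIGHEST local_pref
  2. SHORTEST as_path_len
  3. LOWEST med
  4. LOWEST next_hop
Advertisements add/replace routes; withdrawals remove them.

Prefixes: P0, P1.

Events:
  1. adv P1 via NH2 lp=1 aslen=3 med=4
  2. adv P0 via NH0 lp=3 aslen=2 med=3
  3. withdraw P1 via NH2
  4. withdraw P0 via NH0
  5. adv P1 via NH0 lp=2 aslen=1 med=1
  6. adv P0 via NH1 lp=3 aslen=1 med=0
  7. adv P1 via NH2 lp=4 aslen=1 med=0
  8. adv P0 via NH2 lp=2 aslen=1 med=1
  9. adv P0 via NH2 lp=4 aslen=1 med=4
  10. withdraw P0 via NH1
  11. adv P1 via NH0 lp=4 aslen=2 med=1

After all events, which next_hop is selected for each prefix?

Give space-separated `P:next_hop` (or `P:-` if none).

Op 1: best P0=- P1=NH2
Op 2: best P0=NH0 P1=NH2
Op 3: best P0=NH0 P1=-
Op 4: best P0=- P1=-
Op 5: best P0=- P1=NH0
Op 6: best P0=NH1 P1=NH0
Op 7: best P0=NH1 P1=NH2
Op 8: best P0=NH1 P1=NH2
Op 9: best P0=NH2 P1=NH2
Op 10: best P0=NH2 P1=NH2
Op 11: best P0=NH2 P1=NH2

Answer: P0:NH2 P1:NH2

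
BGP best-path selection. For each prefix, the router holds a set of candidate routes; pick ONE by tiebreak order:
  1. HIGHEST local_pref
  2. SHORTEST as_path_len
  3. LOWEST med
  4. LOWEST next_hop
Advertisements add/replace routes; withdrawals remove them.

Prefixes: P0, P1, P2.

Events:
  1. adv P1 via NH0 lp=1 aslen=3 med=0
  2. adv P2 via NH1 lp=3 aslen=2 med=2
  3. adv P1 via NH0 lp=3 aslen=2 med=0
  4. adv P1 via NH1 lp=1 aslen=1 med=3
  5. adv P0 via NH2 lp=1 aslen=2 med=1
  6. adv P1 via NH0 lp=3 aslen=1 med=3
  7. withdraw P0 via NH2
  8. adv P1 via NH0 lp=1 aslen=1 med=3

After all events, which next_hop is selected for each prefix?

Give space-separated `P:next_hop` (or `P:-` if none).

Op 1: best P0=- P1=NH0 P2=-
Op 2: best P0=- P1=NH0 P2=NH1
Op 3: best P0=- P1=NH0 P2=NH1
Op 4: best P0=- P1=NH0 P2=NH1
Op 5: best P0=NH2 P1=NH0 P2=NH1
Op 6: best P0=NH2 P1=NH0 P2=NH1
Op 7: best P0=- P1=NH0 P2=NH1
Op 8: best P0=- P1=NH0 P2=NH1

Answer: P0:- P1:NH0 P2:NH1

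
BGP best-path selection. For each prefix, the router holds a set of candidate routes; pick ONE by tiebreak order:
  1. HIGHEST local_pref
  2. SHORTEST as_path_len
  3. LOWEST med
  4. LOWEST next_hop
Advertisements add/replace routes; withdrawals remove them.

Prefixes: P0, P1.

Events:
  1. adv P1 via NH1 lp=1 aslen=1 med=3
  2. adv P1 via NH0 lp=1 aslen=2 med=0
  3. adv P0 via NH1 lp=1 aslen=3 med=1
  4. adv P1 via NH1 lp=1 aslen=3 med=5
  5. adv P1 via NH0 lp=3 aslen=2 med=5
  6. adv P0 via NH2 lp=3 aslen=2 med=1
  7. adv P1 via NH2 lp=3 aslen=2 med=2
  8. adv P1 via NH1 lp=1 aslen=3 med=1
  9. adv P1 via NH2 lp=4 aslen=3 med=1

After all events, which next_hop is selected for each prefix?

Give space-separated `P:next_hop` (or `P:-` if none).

Op 1: best P0=- P1=NH1
Op 2: best P0=- P1=NH1
Op 3: best P0=NH1 P1=NH1
Op 4: best P0=NH1 P1=NH0
Op 5: best P0=NH1 P1=NH0
Op 6: best P0=NH2 P1=NH0
Op 7: best P0=NH2 P1=NH2
Op 8: best P0=NH2 P1=NH2
Op 9: best P0=NH2 P1=NH2

Answer: P0:NH2 P1:NH2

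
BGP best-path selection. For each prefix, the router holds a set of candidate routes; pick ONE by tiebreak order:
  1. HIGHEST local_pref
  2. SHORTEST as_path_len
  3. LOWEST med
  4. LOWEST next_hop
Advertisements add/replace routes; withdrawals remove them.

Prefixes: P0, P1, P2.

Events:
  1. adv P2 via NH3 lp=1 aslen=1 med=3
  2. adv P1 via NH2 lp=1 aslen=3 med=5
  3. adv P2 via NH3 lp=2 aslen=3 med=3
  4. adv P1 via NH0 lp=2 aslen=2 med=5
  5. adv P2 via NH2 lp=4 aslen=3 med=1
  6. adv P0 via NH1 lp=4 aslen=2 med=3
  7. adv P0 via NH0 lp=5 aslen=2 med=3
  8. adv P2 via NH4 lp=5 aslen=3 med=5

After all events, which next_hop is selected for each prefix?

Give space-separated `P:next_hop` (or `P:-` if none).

Op 1: best P0=- P1=- P2=NH3
Op 2: best P0=- P1=NH2 P2=NH3
Op 3: best P0=- P1=NH2 P2=NH3
Op 4: best P0=- P1=NH0 P2=NH3
Op 5: best P0=- P1=NH0 P2=NH2
Op 6: best P0=NH1 P1=NH0 P2=NH2
Op 7: best P0=NH0 P1=NH0 P2=NH2
Op 8: best P0=NH0 P1=NH0 P2=NH4

Answer: P0:NH0 P1:NH0 P2:NH4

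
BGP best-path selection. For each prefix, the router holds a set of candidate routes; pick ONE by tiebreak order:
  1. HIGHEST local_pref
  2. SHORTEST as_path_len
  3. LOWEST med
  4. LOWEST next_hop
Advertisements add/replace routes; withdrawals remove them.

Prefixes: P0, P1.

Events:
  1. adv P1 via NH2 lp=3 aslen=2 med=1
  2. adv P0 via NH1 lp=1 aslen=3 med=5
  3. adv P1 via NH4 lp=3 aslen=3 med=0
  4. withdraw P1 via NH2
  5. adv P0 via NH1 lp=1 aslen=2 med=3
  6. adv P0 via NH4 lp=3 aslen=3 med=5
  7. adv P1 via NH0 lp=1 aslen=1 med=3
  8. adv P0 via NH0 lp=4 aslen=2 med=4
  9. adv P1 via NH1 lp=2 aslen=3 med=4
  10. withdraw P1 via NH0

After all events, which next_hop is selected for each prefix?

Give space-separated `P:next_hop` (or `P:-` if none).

Op 1: best P0=- P1=NH2
Op 2: best P0=NH1 P1=NH2
Op 3: best P0=NH1 P1=NH2
Op 4: best P0=NH1 P1=NH4
Op 5: best P0=NH1 P1=NH4
Op 6: best P0=NH4 P1=NH4
Op 7: best P0=NH4 P1=NH4
Op 8: best P0=NH0 P1=NH4
Op 9: best P0=NH0 P1=NH4
Op 10: best P0=NH0 P1=NH4

Answer: P0:NH0 P1:NH4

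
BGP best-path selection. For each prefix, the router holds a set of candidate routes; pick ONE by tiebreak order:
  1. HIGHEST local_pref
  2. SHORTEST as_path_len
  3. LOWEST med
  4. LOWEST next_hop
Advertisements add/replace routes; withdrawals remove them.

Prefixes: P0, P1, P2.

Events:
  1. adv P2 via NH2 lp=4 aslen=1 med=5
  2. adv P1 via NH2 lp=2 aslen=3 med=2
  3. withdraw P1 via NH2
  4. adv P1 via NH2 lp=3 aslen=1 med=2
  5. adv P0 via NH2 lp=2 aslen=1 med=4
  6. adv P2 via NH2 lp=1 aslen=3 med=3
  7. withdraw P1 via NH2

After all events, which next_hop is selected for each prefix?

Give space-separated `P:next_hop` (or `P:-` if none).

Answer: P0:NH2 P1:- P2:NH2

Derivation:
Op 1: best P0=- P1=- P2=NH2
Op 2: best P0=- P1=NH2 P2=NH2
Op 3: best P0=- P1=- P2=NH2
Op 4: best P0=- P1=NH2 P2=NH2
Op 5: best P0=NH2 P1=NH2 P2=NH2
Op 6: best P0=NH2 P1=NH2 P2=NH2
Op 7: best P0=NH2 P1=- P2=NH2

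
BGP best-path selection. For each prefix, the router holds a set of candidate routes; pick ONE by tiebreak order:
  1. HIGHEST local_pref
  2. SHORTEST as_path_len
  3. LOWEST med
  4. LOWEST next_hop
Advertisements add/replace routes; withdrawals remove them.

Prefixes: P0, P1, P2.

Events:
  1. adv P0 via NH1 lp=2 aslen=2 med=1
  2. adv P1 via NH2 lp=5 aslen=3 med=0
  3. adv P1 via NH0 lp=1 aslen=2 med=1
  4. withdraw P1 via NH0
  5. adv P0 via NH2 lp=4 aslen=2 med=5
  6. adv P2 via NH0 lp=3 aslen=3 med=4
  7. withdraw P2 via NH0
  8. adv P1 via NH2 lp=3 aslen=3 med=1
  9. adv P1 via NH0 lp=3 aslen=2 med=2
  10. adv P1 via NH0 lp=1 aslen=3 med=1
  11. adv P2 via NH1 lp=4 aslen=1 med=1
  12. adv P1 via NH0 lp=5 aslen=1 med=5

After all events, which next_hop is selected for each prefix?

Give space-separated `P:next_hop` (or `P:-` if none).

Answer: P0:NH2 P1:NH0 P2:NH1

Derivation:
Op 1: best P0=NH1 P1=- P2=-
Op 2: best P0=NH1 P1=NH2 P2=-
Op 3: best P0=NH1 P1=NH2 P2=-
Op 4: best P0=NH1 P1=NH2 P2=-
Op 5: best P0=NH2 P1=NH2 P2=-
Op 6: best P0=NH2 P1=NH2 P2=NH0
Op 7: best P0=NH2 P1=NH2 P2=-
Op 8: best P0=NH2 P1=NH2 P2=-
Op 9: best P0=NH2 P1=NH0 P2=-
Op 10: best P0=NH2 P1=NH2 P2=-
Op 11: best P0=NH2 P1=NH2 P2=NH1
Op 12: best P0=NH2 P1=NH0 P2=NH1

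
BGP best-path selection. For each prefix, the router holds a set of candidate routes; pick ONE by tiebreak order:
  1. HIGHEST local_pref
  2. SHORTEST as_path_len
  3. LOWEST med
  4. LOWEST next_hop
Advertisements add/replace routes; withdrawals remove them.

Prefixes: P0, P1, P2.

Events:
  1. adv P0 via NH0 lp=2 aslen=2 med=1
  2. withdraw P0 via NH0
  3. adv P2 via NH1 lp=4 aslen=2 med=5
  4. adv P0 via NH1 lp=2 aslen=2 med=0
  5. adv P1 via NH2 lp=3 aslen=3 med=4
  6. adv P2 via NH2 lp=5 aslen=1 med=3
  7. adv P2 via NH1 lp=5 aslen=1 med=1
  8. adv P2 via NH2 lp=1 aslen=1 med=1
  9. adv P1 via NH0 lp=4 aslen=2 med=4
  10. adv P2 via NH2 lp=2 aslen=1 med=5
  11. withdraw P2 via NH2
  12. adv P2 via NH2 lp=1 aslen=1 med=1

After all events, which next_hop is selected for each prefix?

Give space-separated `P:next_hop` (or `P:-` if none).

Answer: P0:NH1 P1:NH0 P2:NH1

Derivation:
Op 1: best P0=NH0 P1=- P2=-
Op 2: best P0=- P1=- P2=-
Op 3: best P0=- P1=- P2=NH1
Op 4: best P0=NH1 P1=- P2=NH1
Op 5: best P0=NH1 P1=NH2 P2=NH1
Op 6: best P0=NH1 P1=NH2 P2=NH2
Op 7: best P0=NH1 P1=NH2 P2=NH1
Op 8: best P0=NH1 P1=NH2 P2=NH1
Op 9: best P0=NH1 P1=NH0 P2=NH1
Op 10: best P0=NH1 P1=NH0 P2=NH1
Op 11: best P0=NH1 P1=NH0 P2=NH1
Op 12: best P0=NH1 P1=NH0 P2=NH1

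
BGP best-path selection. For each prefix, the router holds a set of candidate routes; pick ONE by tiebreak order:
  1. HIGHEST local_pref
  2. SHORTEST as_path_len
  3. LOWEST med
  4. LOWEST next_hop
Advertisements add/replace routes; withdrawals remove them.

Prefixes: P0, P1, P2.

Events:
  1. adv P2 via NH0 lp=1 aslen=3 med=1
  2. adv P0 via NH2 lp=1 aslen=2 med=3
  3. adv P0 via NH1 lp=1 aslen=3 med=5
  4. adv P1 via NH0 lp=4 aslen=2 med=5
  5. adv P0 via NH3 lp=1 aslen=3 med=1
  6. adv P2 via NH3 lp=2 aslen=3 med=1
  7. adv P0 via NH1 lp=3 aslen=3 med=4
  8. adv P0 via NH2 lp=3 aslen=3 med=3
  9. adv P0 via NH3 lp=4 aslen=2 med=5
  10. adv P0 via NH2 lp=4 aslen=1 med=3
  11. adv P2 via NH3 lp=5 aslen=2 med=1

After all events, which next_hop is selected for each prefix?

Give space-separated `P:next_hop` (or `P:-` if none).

Answer: P0:NH2 P1:NH0 P2:NH3

Derivation:
Op 1: best P0=- P1=- P2=NH0
Op 2: best P0=NH2 P1=- P2=NH0
Op 3: best P0=NH2 P1=- P2=NH0
Op 4: best P0=NH2 P1=NH0 P2=NH0
Op 5: best P0=NH2 P1=NH0 P2=NH0
Op 6: best P0=NH2 P1=NH0 P2=NH3
Op 7: best P0=NH1 P1=NH0 P2=NH3
Op 8: best P0=NH2 P1=NH0 P2=NH3
Op 9: best P0=NH3 P1=NH0 P2=NH3
Op 10: best P0=NH2 P1=NH0 P2=NH3
Op 11: best P0=NH2 P1=NH0 P2=NH3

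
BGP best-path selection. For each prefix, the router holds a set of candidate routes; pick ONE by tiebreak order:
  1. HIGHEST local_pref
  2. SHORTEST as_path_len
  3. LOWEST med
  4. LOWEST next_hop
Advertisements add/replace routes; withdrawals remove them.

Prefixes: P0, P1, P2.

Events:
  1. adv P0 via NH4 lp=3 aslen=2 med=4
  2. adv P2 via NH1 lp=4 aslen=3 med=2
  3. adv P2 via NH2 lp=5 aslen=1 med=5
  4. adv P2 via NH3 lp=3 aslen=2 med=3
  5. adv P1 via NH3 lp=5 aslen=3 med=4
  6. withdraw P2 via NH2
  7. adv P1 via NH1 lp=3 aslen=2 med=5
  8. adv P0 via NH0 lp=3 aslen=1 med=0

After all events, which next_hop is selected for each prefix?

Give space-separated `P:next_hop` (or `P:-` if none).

Answer: P0:NH0 P1:NH3 P2:NH1

Derivation:
Op 1: best P0=NH4 P1=- P2=-
Op 2: best P0=NH4 P1=- P2=NH1
Op 3: best P0=NH4 P1=- P2=NH2
Op 4: best P0=NH4 P1=- P2=NH2
Op 5: best P0=NH4 P1=NH3 P2=NH2
Op 6: best P0=NH4 P1=NH3 P2=NH1
Op 7: best P0=NH4 P1=NH3 P2=NH1
Op 8: best P0=NH0 P1=NH3 P2=NH1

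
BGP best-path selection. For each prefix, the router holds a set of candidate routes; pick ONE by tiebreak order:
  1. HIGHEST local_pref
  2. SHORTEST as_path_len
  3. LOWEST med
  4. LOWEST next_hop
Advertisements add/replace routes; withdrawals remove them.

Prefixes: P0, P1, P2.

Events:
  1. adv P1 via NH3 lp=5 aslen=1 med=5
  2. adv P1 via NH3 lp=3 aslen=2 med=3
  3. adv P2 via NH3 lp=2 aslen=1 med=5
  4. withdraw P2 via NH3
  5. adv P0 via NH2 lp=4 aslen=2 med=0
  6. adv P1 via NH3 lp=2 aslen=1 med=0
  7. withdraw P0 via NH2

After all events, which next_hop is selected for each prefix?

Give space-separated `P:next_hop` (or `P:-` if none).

Op 1: best P0=- P1=NH3 P2=-
Op 2: best P0=- P1=NH3 P2=-
Op 3: best P0=- P1=NH3 P2=NH3
Op 4: best P0=- P1=NH3 P2=-
Op 5: best P0=NH2 P1=NH3 P2=-
Op 6: best P0=NH2 P1=NH3 P2=-
Op 7: best P0=- P1=NH3 P2=-

Answer: P0:- P1:NH3 P2:-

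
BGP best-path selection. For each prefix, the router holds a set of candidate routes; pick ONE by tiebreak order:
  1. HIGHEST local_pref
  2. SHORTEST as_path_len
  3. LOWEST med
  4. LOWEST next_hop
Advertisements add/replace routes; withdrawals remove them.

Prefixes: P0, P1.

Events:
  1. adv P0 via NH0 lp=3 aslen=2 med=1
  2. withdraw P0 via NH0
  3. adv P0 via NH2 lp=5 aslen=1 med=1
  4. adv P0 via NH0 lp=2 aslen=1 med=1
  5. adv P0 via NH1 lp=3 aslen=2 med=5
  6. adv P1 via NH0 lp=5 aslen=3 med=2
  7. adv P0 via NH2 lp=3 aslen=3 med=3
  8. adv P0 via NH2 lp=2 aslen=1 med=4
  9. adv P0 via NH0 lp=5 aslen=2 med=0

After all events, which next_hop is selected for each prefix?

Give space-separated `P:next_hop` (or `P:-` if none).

Answer: P0:NH0 P1:NH0

Derivation:
Op 1: best P0=NH0 P1=-
Op 2: best P0=- P1=-
Op 3: best P0=NH2 P1=-
Op 4: best P0=NH2 P1=-
Op 5: best P0=NH2 P1=-
Op 6: best P0=NH2 P1=NH0
Op 7: best P0=NH1 P1=NH0
Op 8: best P0=NH1 P1=NH0
Op 9: best P0=NH0 P1=NH0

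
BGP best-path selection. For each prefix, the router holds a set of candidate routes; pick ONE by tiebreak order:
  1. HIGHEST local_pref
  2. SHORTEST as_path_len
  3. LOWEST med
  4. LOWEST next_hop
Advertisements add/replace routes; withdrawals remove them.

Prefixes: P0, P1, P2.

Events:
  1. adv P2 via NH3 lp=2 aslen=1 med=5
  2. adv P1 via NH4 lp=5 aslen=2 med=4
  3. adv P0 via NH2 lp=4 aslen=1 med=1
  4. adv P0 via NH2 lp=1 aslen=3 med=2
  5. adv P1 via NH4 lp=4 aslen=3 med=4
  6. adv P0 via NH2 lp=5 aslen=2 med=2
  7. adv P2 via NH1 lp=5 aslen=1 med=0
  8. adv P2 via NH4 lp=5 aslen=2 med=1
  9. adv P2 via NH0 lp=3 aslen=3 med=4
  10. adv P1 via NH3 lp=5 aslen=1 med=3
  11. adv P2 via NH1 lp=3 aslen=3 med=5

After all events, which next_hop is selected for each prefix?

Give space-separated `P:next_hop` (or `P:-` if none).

Op 1: best P0=- P1=- P2=NH3
Op 2: best P0=- P1=NH4 P2=NH3
Op 3: best P0=NH2 P1=NH4 P2=NH3
Op 4: best P0=NH2 P1=NH4 P2=NH3
Op 5: best P0=NH2 P1=NH4 P2=NH3
Op 6: best P0=NH2 P1=NH4 P2=NH3
Op 7: best P0=NH2 P1=NH4 P2=NH1
Op 8: best P0=NH2 P1=NH4 P2=NH1
Op 9: best P0=NH2 P1=NH4 P2=NH1
Op 10: best P0=NH2 P1=NH3 P2=NH1
Op 11: best P0=NH2 P1=NH3 P2=NH4

Answer: P0:NH2 P1:NH3 P2:NH4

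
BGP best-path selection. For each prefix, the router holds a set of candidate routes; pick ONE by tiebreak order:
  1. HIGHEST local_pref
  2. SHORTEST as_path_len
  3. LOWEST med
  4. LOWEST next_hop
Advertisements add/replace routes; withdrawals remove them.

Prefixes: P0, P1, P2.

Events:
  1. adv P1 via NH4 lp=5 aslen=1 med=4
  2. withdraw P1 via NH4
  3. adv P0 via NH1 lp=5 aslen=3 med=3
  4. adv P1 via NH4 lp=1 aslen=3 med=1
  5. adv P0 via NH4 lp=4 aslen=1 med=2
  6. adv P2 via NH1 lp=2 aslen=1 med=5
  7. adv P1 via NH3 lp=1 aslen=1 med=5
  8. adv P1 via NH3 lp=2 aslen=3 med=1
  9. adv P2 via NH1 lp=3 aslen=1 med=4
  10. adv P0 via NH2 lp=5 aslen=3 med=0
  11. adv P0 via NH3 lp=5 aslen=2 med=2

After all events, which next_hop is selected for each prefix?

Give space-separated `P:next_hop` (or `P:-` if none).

Answer: P0:NH3 P1:NH3 P2:NH1

Derivation:
Op 1: best P0=- P1=NH4 P2=-
Op 2: best P0=- P1=- P2=-
Op 3: best P0=NH1 P1=- P2=-
Op 4: best P0=NH1 P1=NH4 P2=-
Op 5: best P0=NH1 P1=NH4 P2=-
Op 6: best P0=NH1 P1=NH4 P2=NH1
Op 7: best P0=NH1 P1=NH3 P2=NH1
Op 8: best P0=NH1 P1=NH3 P2=NH1
Op 9: best P0=NH1 P1=NH3 P2=NH1
Op 10: best P0=NH2 P1=NH3 P2=NH1
Op 11: best P0=NH3 P1=NH3 P2=NH1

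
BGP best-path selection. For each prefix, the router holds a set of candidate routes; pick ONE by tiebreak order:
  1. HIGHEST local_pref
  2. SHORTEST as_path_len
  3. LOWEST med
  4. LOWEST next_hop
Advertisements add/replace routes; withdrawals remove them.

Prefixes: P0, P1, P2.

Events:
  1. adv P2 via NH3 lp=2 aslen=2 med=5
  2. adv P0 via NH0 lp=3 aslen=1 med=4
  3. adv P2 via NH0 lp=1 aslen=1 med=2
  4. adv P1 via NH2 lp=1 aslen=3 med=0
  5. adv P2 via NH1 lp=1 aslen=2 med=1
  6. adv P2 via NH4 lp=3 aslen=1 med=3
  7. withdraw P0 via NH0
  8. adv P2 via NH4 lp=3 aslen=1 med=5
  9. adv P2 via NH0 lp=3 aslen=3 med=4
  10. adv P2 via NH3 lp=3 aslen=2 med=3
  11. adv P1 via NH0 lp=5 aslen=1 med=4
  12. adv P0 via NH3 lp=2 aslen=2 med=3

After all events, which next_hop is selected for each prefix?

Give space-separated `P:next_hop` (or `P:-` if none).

Op 1: best P0=- P1=- P2=NH3
Op 2: best P0=NH0 P1=- P2=NH3
Op 3: best P0=NH0 P1=- P2=NH3
Op 4: best P0=NH0 P1=NH2 P2=NH3
Op 5: best P0=NH0 P1=NH2 P2=NH3
Op 6: best P0=NH0 P1=NH2 P2=NH4
Op 7: best P0=- P1=NH2 P2=NH4
Op 8: best P0=- P1=NH2 P2=NH4
Op 9: best P0=- P1=NH2 P2=NH4
Op 10: best P0=- P1=NH2 P2=NH4
Op 11: best P0=- P1=NH0 P2=NH4
Op 12: best P0=NH3 P1=NH0 P2=NH4

Answer: P0:NH3 P1:NH0 P2:NH4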